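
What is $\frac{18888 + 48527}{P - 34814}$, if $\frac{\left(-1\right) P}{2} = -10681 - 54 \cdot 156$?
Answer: $\frac{67415}{3396} \approx 19.851$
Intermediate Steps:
$P = 38210$ ($P = - 2 \left(-10681 - 54 \cdot 156\right) = - 2 \left(-10681 - 8424\right) = \left(-2\right) \left(-19105\right) = 38210$)
$\frac{18888 + 48527}{P - 34814} = \frac{18888 + 48527}{38210 - 34814} = \frac{67415}{3396}$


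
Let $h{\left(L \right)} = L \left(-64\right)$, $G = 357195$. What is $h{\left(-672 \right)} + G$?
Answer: $400203$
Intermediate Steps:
$h{\left(L \right)} = - 64 L$
$h{\left(-672 \right)} + G = \left(-64\right) \left(-672\right) + 357195 = 43008 + 357195 = 400203$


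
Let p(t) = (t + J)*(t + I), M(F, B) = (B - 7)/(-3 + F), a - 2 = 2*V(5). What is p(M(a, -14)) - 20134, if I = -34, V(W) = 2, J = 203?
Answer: -28170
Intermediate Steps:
a = 6 (a = 2 + 2*2 = 2 + 4 = 6)
M(F, B) = (-7 + B)/(-3 + F)
p(t) = (-34 + t)*(203 + t) (p(t) = (t + 203)*(t - 34) = (203 + t)*(-34 + t) = (-34 + t)*(203 + t))
p(M(a, -14)) - 20134 = (-6902 + ((-7 - 14)/(-3 + 6))**2 + 169*((-7 - 14)/(-3 + 6))) - 20134 = (-6902 + (-21/3)**2 + 169*(-21/3)) - 20134 = (-6902 + ((1/3)*(-21))**2 + 169*((1/3)*(-21))) - 20134 = (-6902 + (-7)**2 + 169*(-7)) - 20134 = (-6902 + 49 - 1183) - 20134 = -8036 - 20134 = -28170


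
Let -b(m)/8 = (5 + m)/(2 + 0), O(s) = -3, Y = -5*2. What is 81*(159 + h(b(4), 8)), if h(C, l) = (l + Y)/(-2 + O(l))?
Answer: 64557/5 ≈ 12911.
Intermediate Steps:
Y = -10
b(m) = -20 - 4*m (b(m) = -8*(5 + m)/(2 + 0) = -8*(5 + m)/2 = -8*(5/2 + m/2) = -20 - 4*m)
h(C, l) = 2 - l/5 (h(C, l) = (l - 10)/(-2 - 3) = (-10 + l)/(-5) = (-10 + l)*(-⅕) = 2 - l/5)
81*(159 + h(b(4), 8)) = 81*(159 + (2 - ⅕*8)) = 81*(159 + (2 - 8/5)) = 81*(159 + ⅖) = 81*(797/5) = 64557/5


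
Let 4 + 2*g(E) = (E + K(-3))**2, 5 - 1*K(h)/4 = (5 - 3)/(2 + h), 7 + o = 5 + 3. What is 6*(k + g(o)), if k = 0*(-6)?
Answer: 2511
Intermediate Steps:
k = 0
o = 1 (o = -7 + (5 + 3) = -7 + 8 = 1)
K(h) = 20 - 8/(2 + h) (K(h) = 20 - 4*(5 - 3)/(2 + h) = 20 - 8/(2 + h))
g(E) = -2 + (28 + E)**2/2 (g(E) = -2 + (E + 4*(8 + 5*(-3))/(2 - 3))**2/2 = -2 + (E + 4*(8 - 15)/(-1))**2/2 = -2 + (E + 4*(-1)*(-7))**2/2 = -2 + (E + 28)**2/2 = -2 + (28 + E)**2/2)
6*(k + g(o)) = 6*(0 + (-2 + (28 + 1)**2/2)) = 6*(0 + (-2 + (1/2)*29**2)) = 6*(0 + (-2 + (1/2)*841)) = 6*(0 + (-2 + 841/2)) = 6*(0 + 837/2) = 6*(837/2) = 2511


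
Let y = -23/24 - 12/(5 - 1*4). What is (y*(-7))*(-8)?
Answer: -2177/3 ≈ -725.67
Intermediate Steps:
y = -311/24 (y = -23*1/24 - 12/(5 - 4) = -23/24 - 12/1 = -23/24 - 12*1 = -23/24 - 12 = -311/24 ≈ -12.958)
(y*(-7))*(-8) = -311/24*(-7)*(-8) = (2177/24)*(-8) = -2177/3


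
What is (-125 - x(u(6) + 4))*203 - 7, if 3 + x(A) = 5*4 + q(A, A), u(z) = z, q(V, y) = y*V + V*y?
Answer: -69433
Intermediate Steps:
q(V, y) = 2*V*y (q(V, y) = V*y + V*y = 2*V*y)
x(A) = 17 + 2*A² (x(A) = -3 + (5*4 + 2*A*A) = -3 + (20 + 2*A²) = 17 + 2*A²)
(-125 - x(u(6) + 4))*203 - 7 = (-125 - (17 + 2*(6 + 4)²))*203 - 7 = (-125 - (17 + 2*10²))*203 - 7 = (-125 - (17 + 2*100))*203 - 7 = (-125 - (17 + 200))*203 - 7 = (-125 - 1*217)*203 - 7 = (-125 - 217)*203 - 7 = -342*203 - 7 = -69426 - 7 = -69433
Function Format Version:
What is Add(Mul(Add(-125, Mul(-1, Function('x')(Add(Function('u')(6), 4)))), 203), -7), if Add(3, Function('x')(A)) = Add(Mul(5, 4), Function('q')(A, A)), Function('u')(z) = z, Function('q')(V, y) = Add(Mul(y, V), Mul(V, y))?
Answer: -69433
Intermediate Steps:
Function('q')(V, y) = Mul(2, V, y) (Function('q')(V, y) = Add(Mul(V, y), Mul(V, y)) = Mul(2, V, y))
Function('x')(A) = Add(17, Mul(2, Pow(A, 2))) (Function('x')(A) = Add(-3, Add(Mul(5, 4), Mul(2, A, A))) = Add(-3, Add(20, Mul(2, Pow(A, 2)))) = Add(17, Mul(2, Pow(A, 2))))
Add(Mul(Add(-125, Mul(-1, Function('x')(Add(Function('u')(6), 4)))), 203), -7) = Add(Mul(Add(-125, Mul(-1, Add(17, Mul(2, Pow(Add(6, 4), 2))))), 203), -7) = Add(Mul(Add(-125, Mul(-1, Add(17, Mul(2, Pow(10, 2))))), 203), -7) = Add(Mul(Add(-125, Mul(-1, Add(17, Mul(2, 100)))), 203), -7) = Add(Mul(Add(-125, Mul(-1, Add(17, 200))), 203), -7) = Add(Mul(Add(-125, Mul(-1, 217)), 203), -7) = Add(Mul(Add(-125, -217), 203), -7) = Add(Mul(-342, 203), -7) = Add(-69426, -7) = -69433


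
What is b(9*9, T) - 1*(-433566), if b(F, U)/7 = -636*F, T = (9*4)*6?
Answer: 72954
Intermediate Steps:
T = 216 (T = 36*6 = 216)
b(F, U) = -4452*F (b(F, U) = 7*(-636*F) = -4452*F)
b(9*9, T) - 1*(-433566) = -40068*9 - 1*(-433566) = -4452*81 + 433566 = -360612 + 433566 = 72954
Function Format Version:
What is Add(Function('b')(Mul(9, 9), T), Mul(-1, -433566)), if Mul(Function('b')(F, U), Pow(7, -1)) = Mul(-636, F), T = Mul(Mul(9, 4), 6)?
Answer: 72954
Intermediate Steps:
T = 216 (T = Mul(36, 6) = 216)
Function('b')(F, U) = Mul(-4452, F) (Function('b')(F, U) = Mul(7, Mul(-636, F)) = Mul(-4452, F))
Add(Function('b')(Mul(9, 9), T), Mul(-1, -433566)) = Add(Mul(-4452, Mul(9, 9)), Mul(-1, -433566)) = Add(Mul(-4452, 81), 433566) = Add(-360612, 433566) = 72954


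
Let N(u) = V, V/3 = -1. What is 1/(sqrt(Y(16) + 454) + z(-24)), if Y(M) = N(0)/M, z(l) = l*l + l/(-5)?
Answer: 232320/134749931 - 100*sqrt(7261)/134749931 ≈ 0.0016608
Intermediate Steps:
V = -3 (V = 3*(-1) = -3)
N(u) = -3
z(l) = l**2 - l/5 (z(l) = l**2 + l*(-1/5) = l**2 - l/5)
Y(M) = -3/M
1/(sqrt(Y(16) + 454) + z(-24)) = 1/(sqrt(-3/16 + 454) - 24*(-1/5 - 24)) = 1/(sqrt(-3*1/16 + 454) - 24*(-121/5)) = 1/(sqrt(-3/16 + 454) + 2904/5) = 1/(sqrt(7261/16) + 2904/5) = 1/(sqrt(7261)/4 + 2904/5) = 1/(2904/5 + sqrt(7261)/4)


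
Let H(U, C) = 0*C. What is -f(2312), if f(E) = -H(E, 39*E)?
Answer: 0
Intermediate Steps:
H(U, C) = 0
f(E) = 0 (f(E) = -1*0 = 0)
-f(2312) = -1*0 = 0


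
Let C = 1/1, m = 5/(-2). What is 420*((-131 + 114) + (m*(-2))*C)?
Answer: -5040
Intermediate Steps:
m = -5/2 (m = 5*(-1/2) = -5/2 ≈ -2.5000)
C = 1
420*((-131 + 114) + (m*(-2))*C) = 420*((-131 + 114) - 5/2*(-2)*1) = 420*(-17 + 5*1) = 420*(-17 + 5) = 420*(-12) = -5040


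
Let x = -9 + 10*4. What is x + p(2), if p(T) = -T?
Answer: 29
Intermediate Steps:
x = 31 (x = -9 + 40 = 31)
x + p(2) = 31 - 1*2 = 31 - 2 = 29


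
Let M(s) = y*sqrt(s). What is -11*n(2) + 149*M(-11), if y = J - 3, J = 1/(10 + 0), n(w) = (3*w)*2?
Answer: -132 - 4321*I*sqrt(11)/10 ≈ -132.0 - 1433.1*I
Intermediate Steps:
n(w) = 6*w
J = 1/10 ≈ 0.10000
y = -29/10 (y = 1/10 - 3 = -29/10 ≈ -2.9000)
M(s) = -29*sqrt(s)/10
-11*n(2) + 149*M(-11) = -66*2 + 149*(-29*I*sqrt(11)/10) = -11*12 + 149*(-29*I*sqrt(11)/10) = -132 + 149*(-29*I*sqrt(11)/10) = -132 - 4321*I*sqrt(11)/10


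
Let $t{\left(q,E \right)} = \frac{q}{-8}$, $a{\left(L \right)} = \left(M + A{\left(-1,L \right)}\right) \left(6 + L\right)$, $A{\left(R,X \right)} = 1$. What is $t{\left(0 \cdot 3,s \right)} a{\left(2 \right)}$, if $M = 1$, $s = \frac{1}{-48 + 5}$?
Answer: $0$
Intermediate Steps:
$s = - \frac{1}{43}$ ($s = \frac{1}{-43} = - \frac{1}{43} \approx -0.023256$)
$a{\left(L \right)} = 12 + 2 L$ ($a{\left(L \right)} = \left(1 + 1\right) \left(6 + L\right) = 2 \left(6 + L\right) = 12 + 2 L$)
$t{\left(q,E \right)} = - \frac{q}{8}$ ($t{\left(q,E \right)} = q \left(- \frac{1}{8}\right) = - \frac{q}{8}$)
$t{\left(0 \cdot 3,s \right)} a{\left(2 \right)} = - \frac{0 \cdot 3}{8} \left(12 + 2 \cdot 2\right) = \left(- \frac{1}{8}\right) 0 \left(12 + 4\right) = 0 \cdot 16 = 0$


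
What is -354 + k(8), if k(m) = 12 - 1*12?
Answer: -354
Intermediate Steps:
k(m) = 0 (k(m) = 12 - 12 = 0)
-354 + k(8) = -354 + 0 = -354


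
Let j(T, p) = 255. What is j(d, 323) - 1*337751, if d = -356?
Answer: -337496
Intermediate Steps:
j(d, 323) - 1*337751 = 255 - 1*337751 = 255 - 337751 = -337496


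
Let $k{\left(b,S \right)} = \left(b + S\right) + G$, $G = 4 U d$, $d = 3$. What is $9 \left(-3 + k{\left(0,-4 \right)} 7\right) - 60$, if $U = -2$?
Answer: $-1851$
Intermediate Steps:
$G = -24$ ($G = 4 \left(-2\right) 3 = \left(-8\right) 3 = -24$)
$k{\left(b,S \right)} = -24 + S + b$ ($k{\left(b,S \right)} = \left(b + S\right) - 24 = \left(S + b\right) - 24 = -24 + S + b$)
$9 \left(-3 + k{\left(0,-4 \right)} 7\right) - 60 = 9 \left(-3 + \left(-24 - 4 + 0\right) 7\right) - 60 = 9 \left(-3 - 196\right) - 60 = 9 \left(-199\right) - 60 = -1791 - 60 = -1851$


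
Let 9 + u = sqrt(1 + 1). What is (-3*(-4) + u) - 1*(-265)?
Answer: 268 + sqrt(2) ≈ 269.41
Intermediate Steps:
u = -9 + sqrt(2) (u = -9 + sqrt(1 + 1) = -9 + sqrt(2) ≈ -7.5858)
(-3*(-4) + u) - 1*(-265) = (-3*(-4) + (-9 + sqrt(2))) - 1*(-265) = (12 + (-9 + sqrt(2))) + 265 = (3 + sqrt(2)) + 265 = 268 + sqrt(2)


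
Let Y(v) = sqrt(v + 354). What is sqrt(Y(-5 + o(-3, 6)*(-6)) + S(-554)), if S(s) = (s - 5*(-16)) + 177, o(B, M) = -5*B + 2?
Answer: sqrt(-297 + sqrt(247)) ≈ 16.772*I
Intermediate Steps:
o(B, M) = 2 - 5*B
Y(v) = sqrt(354 + v)
S(s) = 257 + s (S(s) = (s + 80) + 177 = (80 + s) + 177 = 257 + s)
sqrt(Y(-5 + o(-3, 6)*(-6)) + S(-554)) = sqrt(sqrt(354 + (-5 + (2 - 5*(-3))*(-6))) + (257 - 554)) = sqrt(sqrt(354 + (-5 + (2 + 15)*(-6))) - 297) = sqrt(sqrt(354 + (-5 + 17*(-6))) - 297) = sqrt(sqrt(354 + (-5 - 102)) - 297) = sqrt(sqrt(354 - 107) - 297) = sqrt(sqrt(247) - 297) = sqrt(-297 + sqrt(247))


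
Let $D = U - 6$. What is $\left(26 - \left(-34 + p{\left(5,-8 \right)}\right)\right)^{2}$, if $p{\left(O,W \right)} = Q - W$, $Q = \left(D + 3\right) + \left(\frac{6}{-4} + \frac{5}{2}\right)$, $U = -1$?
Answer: $3025$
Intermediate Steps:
$D = -7$ ($D = -1 - 6 = -7$)
$Q = -3$ ($Q = \left(-7 + 3\right) + \left(\frac{6}{-4} + \frac{5}{2}\right) = -4 + \left(6 \left(- \frac{1}{4}\right) + 5 \cdot \frac{1}{2}\right) = -4 + \left(- \frac{3}{2} + \frac{5}{2}\right) = -4 + 1 = -3$)
$p{\left(O,W \right)} = -3 - W$
$\left(26 - \left(-34 + p{\left(5,-8 \right)}\right)\right)^{2} = \left(26 + \left(34 - \left(-3 - -8\right)\right)\right)^{2} = \left(26 + \left(34 - \left(-3 + 8\right)\right)\right)^{2} = \left(26 + \left(34 - 5\right)\right)^{2} = \left(26 + 29\right)^{2} = 55^{2} = 3025$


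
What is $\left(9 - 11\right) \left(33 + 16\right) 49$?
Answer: $-4802$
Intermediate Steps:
$\left(9 - 11\right) \left(33 + 16\right) 49 = \left(-2\right) 49 \cdot 49 = \left(-98\right) 49 = -4802$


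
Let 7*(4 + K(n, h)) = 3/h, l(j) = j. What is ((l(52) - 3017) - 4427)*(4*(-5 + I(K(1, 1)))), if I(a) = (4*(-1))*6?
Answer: 857472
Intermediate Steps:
K(n, h) = -4 + 3/(7*h) (K(n, h) = -4 + (3/h)/7 = -4 + 3/(7*h))
I(a) = -24 (I(a) = -4*6 = -24)
((l(52) - 3017) - 4427)*(4*(-5 + I(K(1, 1)))) = ((52 - 3017) - 4427)*(4*(-5 - 24)) = (-2965 - 4427)*(4*(-29)) = -7392*(-116) = 857472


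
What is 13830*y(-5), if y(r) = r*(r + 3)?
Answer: 138300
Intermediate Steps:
y(r) = r*(3 + r)
13830*y(-5) = 13830*(-5*(3 - 5)) = 13830*(-5*(-2)) = 13830*10 = 138300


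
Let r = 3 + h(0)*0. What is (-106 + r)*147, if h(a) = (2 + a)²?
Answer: -15141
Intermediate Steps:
r = 3 (r = 3 + (2 + 0)²*0 = 3 + 2²*0 = 3 + 4*0 = 3 + 0 = 3)
(-106 + r)*147 = (-106 + 3)*147 = -103*147 = -15141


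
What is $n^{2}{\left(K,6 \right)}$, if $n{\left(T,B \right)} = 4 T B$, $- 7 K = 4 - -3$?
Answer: $576$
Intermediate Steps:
$K = -1$ ($K = - \frac{4 - -3}{7} = - \frac{4 + 3}{7} = \left(- \frac{1}{7}\right) 7 = -1$)
$n{\left(T,B \right)} = 4 B T$
$n^{2}{\left(K,6 \right)} = \left(4 \cdot 6 \left(-1\right)\right)^{2} = \left(-24\right)^{2} = 576$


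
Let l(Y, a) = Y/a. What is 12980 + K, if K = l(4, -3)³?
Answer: 350396/27 ≈ 12978.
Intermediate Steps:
K = -64/27 (K = (4/(-3))³ = (4*(-⅓))³ = (-4/3)³ = -64/27 ≈ -2.3704)
12980 + K = 12980 - 64/27 = 350396/27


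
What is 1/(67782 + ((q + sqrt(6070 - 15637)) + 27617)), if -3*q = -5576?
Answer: 875319/85131569632 - 27*I*sqrt(1063)/85131569632 ≈ 1.0282e-5 - 1.034e-8*I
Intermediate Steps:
q = 5576/3 (q = -1/3*(-5576) = 5576/3 ≈ 1858.7)
1/(67782 + ((q + sqrt(6070 - 15637)) + 27617)) = 1/(67782 + ((5576/3 + sqrt(6070 - 15637)) + 27617)) = 1/(67782 + ((5576/3 + sqrt(-9567)) + 27617)) = 1/(67782 + ((5576/3 + 3*I*sqrt(1063)) + 27617)) = 1/(67782 + (88427/3 + 3*I*sqrt(1063))) = 1/(291773/3 + 3*I*sqrt(1063))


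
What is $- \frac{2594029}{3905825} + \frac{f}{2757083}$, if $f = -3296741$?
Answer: $- \frac{408743809668}{219769055275} \approx -1.8599$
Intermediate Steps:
$- \frac{2594029}{3905825} + \frac{f}{2757083} = - \frac{2594029}{3905825} - \frac{3296741}{2757083} = \left(-2594029\right) \frac{1}{3905825} - \frac{470963}{393869} = - \frac{2594029}{3905825} - \frac{470963}{393869} = - \frac{408743809668}{219769055275}$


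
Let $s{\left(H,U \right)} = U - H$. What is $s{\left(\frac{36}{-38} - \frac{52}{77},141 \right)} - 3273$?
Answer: $- \frac{4579742}{1463} \approx -3130.4$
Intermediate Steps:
$s{\left(\frac{36}{-38} - \frac{52}{77},141 \right)} - 3273 = \left(141 - \left(\frac{36}{-38} - \frac{52}{77}\right)\right) - 3273 = \left(141 - \left(36 \left(- \frac{1}{38}\right) - \frac{52}{77}\right)\right) - 3273 = \left(141 - \left(- \frac{18}{19} - \frac{52}{77}\right)\right) - 3273 = \left(141 - - \frac{2374}{1463}\right) - 3273 = \left(141 + \frac{2374}{1463}\right) - 3273 = \frac{208657}{1463} - 3273 = - \frac{4579742}{1463}$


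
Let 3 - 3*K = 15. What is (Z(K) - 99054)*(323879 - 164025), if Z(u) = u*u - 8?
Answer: -15832899284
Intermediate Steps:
K = -4 (K = 1 - 1/3*15 = 1 - 5 = -4)
Z(u) = -8 + u**2 (Z(u) = u**2 - 8 = -8 + u**2)
(Z(K) - 99054)*(323879 - 164025) = ((-8 + (-4)**2) - 99054)*(323879 - 164025) = ((-8 + 16) - 99054)*159854 = (8 - 99054)*159854 = -99046*159854 = -15832899284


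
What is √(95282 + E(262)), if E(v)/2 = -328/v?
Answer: 9*√20186314/131 ≈ 308.67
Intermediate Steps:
E(v) = -656/v (E(v) = 2*(-328/v) = -656/v)
√(95282 + E(262)) = √(95282 - 656/262) = √(95282 - 656*1/262) = √(95282 - 328/131) = √(12481614/131) = 9*√20186314/131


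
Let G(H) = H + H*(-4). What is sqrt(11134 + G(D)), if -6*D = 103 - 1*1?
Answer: sqrt(11185) ≈ 105.76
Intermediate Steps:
D = -17 (D = -(103 - 1*1)/6 = -(103 - 1)/6 = -1/6*102 = -17)
G(H) = -3*H (G(H) = H - 4*H = -3*H)
sqrt(11134 + G(D)) = sqrt(11134 - 3*(-17)) = sqrt(11134 + 51) = sqrt(11185)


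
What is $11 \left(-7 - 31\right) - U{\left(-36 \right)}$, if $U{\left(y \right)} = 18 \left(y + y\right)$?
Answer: $878$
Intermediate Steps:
$U{\left(y \right)} = 36 y$ ($U{\left(y \right)} = 18 \cdot 2 y = 36 y$)
$11 \left(-7 - 31\right) - U{\left(-36 \right)} = 11 \left(-7 - 31\right) - 36 \left(-36\right) = 11 \left(-38\right) - -1296 = -418 + 1296 = 878$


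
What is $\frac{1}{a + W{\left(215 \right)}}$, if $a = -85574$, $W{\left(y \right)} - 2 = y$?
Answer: $- \frac{1}{85357} \approx -1.1715 \cdot 10^{-5}$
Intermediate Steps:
$W{\left(y \right)} = 2 + y$
$\frac{1}{a + W{\left(215 \right)}} = \frac{1}{-85574 + \left(2 + 215\right)} = \frac{1}{-85574 + 217} = \frac{1}{-85357} = - \frac{1}{85357}$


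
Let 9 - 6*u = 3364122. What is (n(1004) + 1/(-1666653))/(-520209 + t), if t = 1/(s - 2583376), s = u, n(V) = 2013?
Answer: -7032159888720008/1817284085764412659 ≈ -0.0038696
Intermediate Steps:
u = -1121371/2 (u = 3/2 - 1/6*3364122 = 3/2 - 560687 = -1121371/2 ≈ -5.6069e+5)
s = -1121371/2 ≈ -5.6069e+5
t = -2/6288123 (t = 1/(-1121371/2 - 2583376) = 1/(-6288123/2) = -2/6288123 ≈ -3.1806e-7)
(n(1004) + 1/(-1666653))/(-520209 + t) = (2013 + 1/(-1666653))/(-520209 - 2/6288123) = (2013 - 1/1666653)/(-3271138177709/6288123) = (3354972488/1666653)*(-6288123/3271138177709) = -7032159888720008/1817284085764412659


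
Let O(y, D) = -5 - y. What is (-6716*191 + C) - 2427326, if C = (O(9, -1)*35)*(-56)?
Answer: -3682642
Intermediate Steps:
C = 27440 (C = ((-5 - 1*9)*35)*(-56) = ((-5 - 9)*35)*(-56) = -14*35*(-56) = -490*(-56) = 27440)
(-6716*191 + C) - 2427326 = (-6716*191 + 27440) - 2427326 = (-1282756 + 27440) - 2427326 = -1255316 - 2427326 = -3682642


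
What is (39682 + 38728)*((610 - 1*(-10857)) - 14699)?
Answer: -253421120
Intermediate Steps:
(39682 + 38728)*((610 - 1*(-10857)) - 14699) = 78410*((610 + 10857) - 14699) = 78410*(11467 - 14699) = 78410*(-3232) = -253421120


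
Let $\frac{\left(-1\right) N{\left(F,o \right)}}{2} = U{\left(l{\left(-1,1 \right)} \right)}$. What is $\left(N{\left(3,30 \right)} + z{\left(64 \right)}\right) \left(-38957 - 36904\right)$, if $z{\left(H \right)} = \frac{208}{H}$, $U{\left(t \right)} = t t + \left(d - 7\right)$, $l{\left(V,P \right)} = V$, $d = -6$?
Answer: $- \frac{8268849}{4} \approx -2.0672 \cdot 10^{6}$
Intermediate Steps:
$U{\left(t \right)} = -13 + t^{2}$ ($U{\left(t \right)} = t t - 13 = t^{2} - 13 = -13 + t^{2}$)
$N{\left(F,o \right)} = 24$ ($N{\left(F,o \right)} = - 2 \left(-13 + \left(-1\right)^{2}\right) = - 2 \left(-13 + 1\right) = \left(-2\right) \left(-12\right) = 24$)
$\left(N{\left(3,30 \right)} + z{\left(64 \right)}\right) \left(-38957 - 36904\right) = \left(24 + \frac{208}{64}\right) \left(-38957 - 36904\right) = \left(24 + 208 \cdot \frac{1}{64}\right) \left(-75861\right) = \left(24 + \frac{13}{4}\right) \left(-75861\right) = \frac{109}{4} \left(-75861\right) = - \frac{8268849}{4}$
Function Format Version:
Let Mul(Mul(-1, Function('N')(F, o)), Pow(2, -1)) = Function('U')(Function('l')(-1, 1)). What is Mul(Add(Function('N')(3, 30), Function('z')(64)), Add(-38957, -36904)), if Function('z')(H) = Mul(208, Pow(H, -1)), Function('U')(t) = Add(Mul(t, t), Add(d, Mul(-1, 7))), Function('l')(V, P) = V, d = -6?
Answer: Rational(-8268849, 4) ≈ -2.0672e+6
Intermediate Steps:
Function('U')(t) = Add(-13, Pow(t, 2)) (Function('U')(t) = Add(Mul(t, t), Add(-6, Mul(-1, 7))) = Add(Pow(t, 2), Add(-6, -7)) = Add(Pow(t, 2), -13) = Add(-13, Pow(t, 2)))
Function('N')(F, o) = 24 (Function('N')(F, o) = Mul(-2, Add(-13, Pow(-1, 2))) = Mul(-2, Add(-13, 1)) = Mul(-2, -12) = 24)
Mul(Add(Function('N')(3, 30), Function('z')(64)), Add(-38957, -36904)) = Mul(Add(24, Mul(208, Pow(64, -1))), Add(-38957, -36904)) = Mul(Add(24, Mul(208, Rational(1, 64))), -75861) = Mul(Add(24, Rational(13, 4)), -75861) = Mul(Rational(109, 4), -75861) = Rational(-8268849, 4)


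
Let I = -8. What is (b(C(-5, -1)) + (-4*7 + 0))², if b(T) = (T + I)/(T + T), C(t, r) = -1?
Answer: 2209/4 ≈ 552.25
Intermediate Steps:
b(T) = (-8 + T)/(2*T) (b(T) = (T - 8)/(T + T) = (-8 + T)/((2*T)) = (-8 + T)*(1/(2*T)) = (-8 + T)/(2*T))
(b(C(-5, -1)) + (-4*7 + 0))² = ((½)*(-8 - 1)/(-1) + (-4*7 + 0))² = ((½)*(-1)*(-9) + (-28 + 0))² = (9/2 - 28)² = (-47/2)² = 2209/4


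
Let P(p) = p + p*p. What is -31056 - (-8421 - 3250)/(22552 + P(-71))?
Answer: -77701051/2502 ≈ -31056.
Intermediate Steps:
P(p) = p + p²
-31056 - (-8421 - 3250)/(22552 + P(-71)) = -31056 - (-8421 - 3250)/(22552 - 71*(1 - 71)) = -31056 - (-11671)/(22552 - 71*(-70)) = -31056 - (-11671)/(22552 + 4970) = -31056 - (-11671)/27522 = -31056 - 1*(-1061/2502) = -31056 + 1061/2502 = -77701051/2502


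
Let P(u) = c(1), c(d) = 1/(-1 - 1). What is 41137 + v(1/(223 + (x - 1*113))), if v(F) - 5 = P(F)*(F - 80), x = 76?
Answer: 15319703/372 ≈ 41182.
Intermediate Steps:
c(d) = -½ (c(d) = 1/(-2) = -½)
P(u) = -½
v(F) = 45 - F/2 (v(F) = 5 - (F - 80)/2 = 5 - (-80 + F)/2 = 5 + (40 - F/2) = 45 - F/2)
41137 + v(1/(223 + (x - 1*113))) = 41137 + (45 - 1/(2*(223 + (76 - 1*113)))) = 41137 + (45 - 1/(2*(223 + (76 - 113)))) = 41137 + (45 - 1/(2*(223 - 37))) = 41137 + (45 - ½/186) = 41137 + (45 - ½*1/186) = 41137 + (45 - 1/372) = 41137 + 16739/372 = 15319703/372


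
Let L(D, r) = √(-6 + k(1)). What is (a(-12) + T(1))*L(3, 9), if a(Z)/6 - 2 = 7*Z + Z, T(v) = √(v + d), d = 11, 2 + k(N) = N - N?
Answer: 4*I*√2*(-282 + √3) ≈ -1585.4*I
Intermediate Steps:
k(N) = -2 (k(N) = -2 + (N - N) = -2 + 0 = -2)
L(D, r) = 2*I*√2 (L(D, r) = √(-6 - 2) = √(-8) = 2*I*√2)
T(v) = √(11 + v) (T(v) = √(v + 11) = √(11 + v))
a(Z) = 12 + 48*Z (a(Z) = 12 + 6*(7*Z + Z) = 12 + 6*(8*Z) = 12 + 48*Z)
(a(-12) + T(1))*L(3, 9) = ((12 + 48*(-12)) + √(11 + 1))*(2*I*√2) = ((12 - 576) + √12)*(2*I*√2) = (-564 + 2*√3)*(2*I*√2) = 2*I*√2*(-564 + 2*√3)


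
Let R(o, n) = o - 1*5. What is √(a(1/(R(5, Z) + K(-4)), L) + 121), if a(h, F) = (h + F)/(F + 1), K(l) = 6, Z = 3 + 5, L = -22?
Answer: √215278/42 ≈ 11.047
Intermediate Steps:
Z = 8
R(o, n) = -5 + o (R(o, n) = o - 5 = -5 + o)
a(h, F) = (F + h)/(1 + F)
√(a(1/(R(5, Z) + K(-4)), L) + 121) = √((-22 + 1/((-5 + 5) + 6))/(1 - 22) + 121) = √((-22 + 1/(0 + 6))/(-21) + 121) = √(-(-22 + 1/6)/21 + 121) = √(-(-22 + ⅙)/21 + 121) = √(-1/21*(-131/6) + 121) = √(131/126 + 121) = √(15377/126) = √215278/42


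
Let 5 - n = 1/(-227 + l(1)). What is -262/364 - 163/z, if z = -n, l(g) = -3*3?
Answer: 6846465/214942 ≈ 31.853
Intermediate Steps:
l(g) = -9
n = 1181/236 (n = 5 - 1/(-227 - 9) = 5 - 1/(-236) = 5 - 1*(-1/236) = 5 + 1/236 = 1181/236 ≈ 5.0042)
z = -1181/236 (z = -1*1181/236 = -1181/236 ≈ -5.0042)
-262/364 - 163/z = -262/364 - 163/(-1181/236) = -262*1/364 - 163*(-236/1181) = -131/182 + 38468/1181 = 6846465/214942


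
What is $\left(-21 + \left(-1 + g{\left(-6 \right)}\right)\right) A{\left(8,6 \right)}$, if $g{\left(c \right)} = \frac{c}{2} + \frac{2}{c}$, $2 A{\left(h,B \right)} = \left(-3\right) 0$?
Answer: $0$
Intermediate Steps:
$A{\left(h,B \right)} = 0$ ($A{\left(h,B \right)} = \frac{\left(-3\right) 0}{2} = \frac{1}{2} \cdot 0 = 0$)
$g{\left(c \right)} = \frac{c}{2} + \frac{2}{c}$ ($g{\left(c \right)} = c \frac{1}{2} + \frac{2}{c} = \frac{c}{2} + \frac{2}{c}$)
$\left(-21 + \left(-1 + g{\left(-6 \right)}\right)\right) A{\left(8,6 \right)} = \left(-21 + \left(-1 + \left(\frac{1}{2} \left(-6\right) + \frac{2}{-6}\right)\right)\right) 0 = \left(-21 + \left(-1 + \left(-3 + 2 \left(- \frac{1}{6}\right)\right)\right)\right) 0 = \left(-21 - \frac{13}{3}\right) 0 = \left(- \frac{76}{3}\right) 0 = 0$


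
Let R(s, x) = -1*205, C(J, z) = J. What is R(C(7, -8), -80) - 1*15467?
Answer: -15672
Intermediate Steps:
R(s, x) = -205
R(C(7, -8), -80) - 1*15467 = -205 - 1*15467 = -205 - 15467 = -15672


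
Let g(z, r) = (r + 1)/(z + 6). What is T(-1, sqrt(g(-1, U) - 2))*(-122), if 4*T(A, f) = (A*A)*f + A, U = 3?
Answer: 61/2 - 61*I*sqrt(30)/10 ≈ 30.5 - 33.411*I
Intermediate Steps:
g(z, r) = (1 + r)/(6 + z)
T(A, f) = A/4 + f*A**2/4 (T(A, f) = ((A*A)*f + A)/4 = (A**2*f + A)/4 = (f*A**2 + A)/4 = (A + f*A**2)/4 = A/4 + f*A**2/4)
T(-1, sqrt(g(-1, U) - 2))*(-122) = ((1/4)*(-1)*(1 - sqrt((1 + 3)/(6 - 1) - 2)))*(-122) = ((1/4)*(-1)*(1 - sqrt(4/5 - 2)))*(-122) = ((1/4)*(-1)*(1 - sqrt(-6/5)))*(-122) = ((1/4)*(-1)*(1 - I*sqrt(30)/5))*(-122) = (-1/4 + I*sqrt(30)/20)*(-122) = 61/2 - 61*I*sqrt(30)/10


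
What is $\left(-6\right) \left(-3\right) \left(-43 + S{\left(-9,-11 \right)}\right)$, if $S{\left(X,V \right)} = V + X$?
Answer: $-1134$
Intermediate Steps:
$\left(-6\right) \left(-3\right) \left(-43 + S{\left(-9,-11 \right)}\right) = \left(-6\right) \left(-3\right) \left(-43 - 20\right) = 18 \left(-43 - 20\right) = 18 \left(-63\right) = -1134$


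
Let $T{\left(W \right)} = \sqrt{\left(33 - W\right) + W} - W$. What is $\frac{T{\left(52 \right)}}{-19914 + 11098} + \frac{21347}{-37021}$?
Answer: $- \frac{46567515}{81594284} - \frac{\sqrt{33}}{8816} \approx -0.57137$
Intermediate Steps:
$T{\left(W \right)} = \sqrt{33} - W$
$\frac{T{\left(52 \right)}}{-19914 + 11098} + \frac{21347}{-37021} = \frac{\sqrt{33} - 52}{-19914 + 11098} + \frac{21347}{-37021} = \frac{\sqrt{33} - 52}{-8816} + 21347 \left(- \frac{1}{37021}\right) = \left(-52 + \sqrt{33}\right) \left(- \frac{1}{8816}\right) - \frac{21347}{37021} = \left(\frac{13}{2204} - \frac{\sqrt{33}}{8816}\right) - \frac{21347}{37021} = - \frac{46567515}{81594284} - \frac{\sqrt{33}}{8816}$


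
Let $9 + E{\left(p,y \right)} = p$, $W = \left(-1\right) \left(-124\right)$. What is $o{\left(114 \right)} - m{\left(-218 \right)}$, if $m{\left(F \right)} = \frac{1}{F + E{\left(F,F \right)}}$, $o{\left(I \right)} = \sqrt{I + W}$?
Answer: $\frac{1}{445} + \sqrt{238} \approx 15.429$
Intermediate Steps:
$W = 124$
$o{\left(I \right)} = \sqrt{124 + I}$ ($o{\left(I \right)} = \sqrt{I + 124} = \sqrt{124 + I}$)
$E{\left(p,y \right)} = -9 + p$
$m{\left(F \right)} = \frac{1}{-9 + 2 F}$ ($m{\left(F \right)} = \frac{1}{F + \left(-9 + F\right)} = \frac{1}{-9 + 2 F}$)
$o{\left(114 \right)} - m{\left(-218 \right)} = \sqrt{124 + 114} - \frac{1}{-9 + 2 \left(-218\right)} = \sqrt{238} - \frac{1}{-9 - 436} = \sqrt{238} - \frac{1}{-445} = \sqrt{238} - - \frac{1}{445} = \sqrt{238} + \frac{1}{445} = \frac{1}{445} + \sqrt{238}$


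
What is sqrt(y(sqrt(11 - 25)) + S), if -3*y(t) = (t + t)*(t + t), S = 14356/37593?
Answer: 2*sqrt(747779071)/12531 ≈ 4.3645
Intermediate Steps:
S = 14356/37593 (S = 14356*(1/37593) = 14356/37593 ≈ 0.38188)
y(t) = -4*t**2/3 (y(t) = -(t + t)*(t + t)/3 = -2*t*2*t/3 = -4*t**2/3)
sqrt(y(sqrt(11 - 25)) + S) = sqrt(-4*(sqrt(11 - 25))**2/3 + 14356/37593) = sqrt(-4*(sqrt(-14))**2/3 + 14356/37593) = sqrt(-4*(I*sqrt(14))**2/3 + 14356/37593) = sqrt(-4/3*(-14) + 14356/37593) = sqrt(56/3 + 14356/37593) = sqrt(716092/37593) = 2*sqrt(747779071)/12531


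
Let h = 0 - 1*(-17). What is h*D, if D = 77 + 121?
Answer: 3366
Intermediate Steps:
D = 198
h = 17 (h = 0 + 17 = 17)
h*D = 17*198 = 3366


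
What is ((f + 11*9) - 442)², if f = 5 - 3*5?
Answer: 124609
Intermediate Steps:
f = -10 (f = 5 - 15 = -10)
((f + 11*9) - 442)² = ((-10 + 11*9) - 442)² = ((-10 + 99) - 442)² = (89 - 442)² = (-353)² = 124609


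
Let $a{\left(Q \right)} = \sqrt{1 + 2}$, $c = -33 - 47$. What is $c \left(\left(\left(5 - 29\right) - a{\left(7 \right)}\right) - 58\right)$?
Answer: $6560 + 80 \sqrt{3} \approx 6698.6$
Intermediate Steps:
$c = -80$ ($c = -33 - 47 = -80$)
$a{\left(Q \right)} = \sqrt{3}$
$c \left(\left(\left(5 - 29\right) - a{\left(7 \right)}\right) - 58\right) = - 80 \left(\left(\left(5 - 29\right) - \sqrt{3}\right) - 58\right) = - 80 \left(\left(-24 - \sqrt{3}\right) - 58\right) = - 80 \left(-82 - \sqrt{3}\right) = 6560 + 80 \sqrt{3}$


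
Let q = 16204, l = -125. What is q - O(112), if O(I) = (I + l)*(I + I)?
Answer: 19116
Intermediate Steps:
O(I) = 2*I*(-125 + I) (O(I) = (I - 125)*(I + I) = (-125 + I)*(2*I) = 2*I*(-125 + I))
q - O(112) = 16204 - 2*112*(-125 + 112) = 16204 - 2*112*(-13) = 16204 - 1*(-2912) = 16204 + 2912 = 19116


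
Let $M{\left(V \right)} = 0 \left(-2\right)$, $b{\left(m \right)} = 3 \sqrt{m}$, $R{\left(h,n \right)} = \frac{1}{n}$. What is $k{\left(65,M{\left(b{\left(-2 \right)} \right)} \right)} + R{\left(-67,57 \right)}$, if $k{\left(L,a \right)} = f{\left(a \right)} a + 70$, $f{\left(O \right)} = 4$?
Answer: $\frac{3991}{57} \approx 70.018$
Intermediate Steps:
$M{\left(V \right)} = 0$
$k{\left(L,a \right)} = 70 + 4 a$ ($k{\left(L,a \right)} = 4 a + 70 = 70 + 4 a$)
$k{\left(65,M{\left(b{\left(-2 \right)} \right)} \right)} + R{\left(-67,57 \right)} = \left(70 + 4 \cdot 0\right) + \frac{1}{57} = \left(70 + 0\right) + \frac{1}{57} = 70 + \frac{1}{57} = \frac{3991}{57}$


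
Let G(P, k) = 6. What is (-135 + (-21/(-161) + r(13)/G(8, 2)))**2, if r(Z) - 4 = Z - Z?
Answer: 85747600/4761 ≈ 18010.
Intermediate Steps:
r(Z) = 4 (r(Z) = 4 + (Z - Z) = 4 + 0 = 4)
(-135 + (-21/(-161) + r(13)/G(8, 2)))**2 = (-135 + (-21/(-161) + 4/6))**2 = (-135 + (-21*(-1/161) + 4*(1/6)))**2 = (-135 + (3/23 + 2/3))**2 = (-135 + 55/69)**2 = (-9260/69)**2 = 85747600/4761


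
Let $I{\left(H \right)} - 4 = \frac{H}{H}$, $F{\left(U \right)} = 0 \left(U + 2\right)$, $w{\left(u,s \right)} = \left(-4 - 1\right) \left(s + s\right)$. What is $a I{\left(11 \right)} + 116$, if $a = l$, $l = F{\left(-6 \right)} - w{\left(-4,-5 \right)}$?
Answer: $-134$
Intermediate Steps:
$w{\left(u,s \right)} = - 10 s$ ($w{\left(u,s \right)} = - 5 \cdot 2 s = - 10 s$)
$F{\left(U \right)} = 0$ ($F{\left(U \right)} = 0 \left(2 + U\right) = 0$)
$l = -50$ ($l = 0 - \left(-10\right) \left(-5\right) = 0 - 50 = -50$)
$I{\left(H \right)} = 5$ ($I{\left(H \right)} = 4 + \frac{H}{H} = 4 + 1 = 5$)
$a = -50$
$a I{\left(11 \right)} + 116 = \left(-50\right) 5 + 116 = -250 + 116 = -134$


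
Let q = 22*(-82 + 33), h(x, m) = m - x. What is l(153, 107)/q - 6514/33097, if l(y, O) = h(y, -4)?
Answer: -1825863/35678566 ≈ -0.051175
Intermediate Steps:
q = -1078 (q = 22*(-49) = -1078)
l(y, O) = -4 - y
l(153, 107)/q - 6514/33097 = (-4 - 1*153)/(-1078) - 6514/33097 = (-4 - 153)*(-1/1078) - 6514*1/33097 = -157*(-1/1078) - 6514/33097 = 157/1078 - 6514/33097 = -1825863/35678566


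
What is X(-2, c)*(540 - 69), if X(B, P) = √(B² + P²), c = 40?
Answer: 942*√401 ≈ 18864.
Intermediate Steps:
X(-2, c)*(540 - 69) = √((-2)² + 40²)*(540 - 69) = √(4 + 1600)*471 = √1604*471 = (2*√401)*471 = 942*√401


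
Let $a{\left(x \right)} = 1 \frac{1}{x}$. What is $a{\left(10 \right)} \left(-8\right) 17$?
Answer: $- \frac{68}{5} \approx -13.6$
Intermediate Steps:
$a{\left(x \right)} = \frac{1}{x}$
$a{\left(10 \right)} \left(-8\right) 17 = \frac{1}{10} \left(-8\right) 17 = \left(- \frac{4}{5}\right) 17 = - \frac{68}{5}$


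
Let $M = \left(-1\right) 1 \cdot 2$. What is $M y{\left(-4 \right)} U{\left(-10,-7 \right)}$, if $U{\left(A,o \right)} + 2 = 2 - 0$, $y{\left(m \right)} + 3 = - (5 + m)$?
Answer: $0$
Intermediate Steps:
$y{\left(m \right)} = -8 - m$ ($y{\left(m \right)} = -3 - \left(5 + m\right) = -8 - m$)
$M = -2$ ($M = \left(-1\right) 2 = -2$)
$U{\left(A,o \right)} = 0$ ($U{\left(A,o \right)} = -2 + \left(2 - 0\right) = -2 + \left(2 + 0\right) = -2 + 2 = 0$)
$M y{\left(-4 \right)} U{\left(-10,-7 \right)} = - 2 \left(-8 - -4\right) 0 = - 2 \left(-8 + 4\right) 0 = \left(-2\right) \left(-4\right) 0 = 8 \cdot 0 = 0$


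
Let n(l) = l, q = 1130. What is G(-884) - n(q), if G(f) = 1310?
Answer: 180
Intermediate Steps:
G(-884) - n(q) = 1310 - 1*1130 = 1310 - 1130 = 180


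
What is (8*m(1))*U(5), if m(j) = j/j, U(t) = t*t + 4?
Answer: 232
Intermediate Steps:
U(t) = 4 + t² (U(t) = t² + 4 = 4 + t²)
m(j) = 1
(8*m(1))*U(5) = (8*1)*(4 + 5²) = 8*(4 + 25) = 8*29 = 232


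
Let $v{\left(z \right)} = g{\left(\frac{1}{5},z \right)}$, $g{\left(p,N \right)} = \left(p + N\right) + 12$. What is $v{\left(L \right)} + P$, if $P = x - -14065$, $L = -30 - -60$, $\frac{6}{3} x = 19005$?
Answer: $\frac{236097}{10} \approx 23610.0$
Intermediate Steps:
$x = \frac{19005}{2}$ ($x = \frac{1}{2} \cdot 19005 = \frac{19005}{2} \approx 9502.5$)
$L = 30$ ($L = -30 + 60 = 30$)
$g{\left(p,N \right)} = 12 + N + p$ ($g{\left(p,N \right)} = \left(N + p\right) + 12 = 12 + N + p$)
$P = \frac{47135}{2}$ ($P = \frac{19005}{2} - -14065 = \frac{19005}{2} + 14065 = \frac{47135}{2} \approx 23568.0$)
$v{\left(z \right)} = \frac{61}{5} + z$ ($v{\left(z \right)} = 12 + z + \frac{1}{5} = \frac{61}{5} + z$)
$v{\left(L \right)} + P = \left(\frac{61}{5} + 30\right) + \frac{47135}{2} = \frac{211}{5} + \frac{47135}{2} = \frac{236097}{10}$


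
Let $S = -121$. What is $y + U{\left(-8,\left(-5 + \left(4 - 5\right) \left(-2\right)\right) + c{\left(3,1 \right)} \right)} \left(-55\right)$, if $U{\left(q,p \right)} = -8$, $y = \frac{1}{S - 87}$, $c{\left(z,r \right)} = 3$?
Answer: $\frac{91519}{208} \approx 440.0$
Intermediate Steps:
$y = - \frac{1}{208}$ ($y = \frac{1}{-121 - 87} = \frac{1}{-208} = - \frac{1}{208} \approx -0.0048077$)
$y + U{\left(-8,\left(-5 + \left(4 - 5\right) \left(-2\right)\right) + c{\left(3,1 \right)} \right)} \left(-55\right) = - \frac{1}{208} - -440 = - \frac{1}{208} + 440 = \frac{91519}{208}$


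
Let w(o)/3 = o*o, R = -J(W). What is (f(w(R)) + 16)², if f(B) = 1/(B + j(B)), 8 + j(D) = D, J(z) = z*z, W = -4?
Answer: 597753601/2334784 ≈ 256.02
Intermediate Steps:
J(z) = z²
j(D) = -8 + D
R = -16 (R = -1*(-4)² = -1*16 = -16)
w(o) = 3*o² (w(o) = 3*(o*o) = 3*o²)
f(B) = 1/(-8 + 2*B) (f(B) = 1/(B + (-8 + B)) = 1/(-8 + 2*B))
(f(w(R)) + 16)² = (1/(2*(-4 + 3*(-16)²)) + 16)² = (1/(2*(-4 + 3*256)) + 16)² = (1/(2*(-4 + 768)) + 16)² = ((½)/764 + 16)² = ((½)*(1/764) + 16)² = (1/1528 + 16)² = (24449/1528)² = 597753601/2334784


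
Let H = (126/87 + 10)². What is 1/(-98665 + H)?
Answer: -841/82867041 ≈ -1.0149e-5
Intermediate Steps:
H = 110224/841 (H = (126*(1/87) + 10)² = (42/29 + 10)² = (332/29)² = 110224/841 ≈ 131.06)
1/(-98665 + H) = 1/(-98665 + 110224/841) = 1/(-82867041/841) = -841/82867041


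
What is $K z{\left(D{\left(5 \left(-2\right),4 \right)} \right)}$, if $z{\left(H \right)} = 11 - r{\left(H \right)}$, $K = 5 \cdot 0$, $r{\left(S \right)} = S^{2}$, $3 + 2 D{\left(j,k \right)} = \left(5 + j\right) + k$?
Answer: $0$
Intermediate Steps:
$D{\left(j,k \right)} = 1 + \frac{j}{2} + \frac{k}{2}$ ($D{\left(j,k \right)} = - \frac{3}{2} + \frac{\left(5 + j\right) + k}{2} = - \frac{3}{2} + \frac{5 + j + k}{2} = - \frac{3}{2} + \left(\frac{5}{2} + \frac{j}{2} + \frac{k}{2}\right) = 1 + \frac{j}{2} + \frac{k}{2}$)
$K = 0$
$z{\left(H \right)} = 11 - H^{2}$
$K z{\left(D{\left(5 \left(-2\right),4 \right)} \right)} = 0 \left(11 - \left(1 + \frac{5 \left(-2\right)}{2} + \frac{1}{2} \cdot 4\right)^{2}\right) = 0 \left(11 - \left(1 + \frac{1}{2} \left(-10\right) + 2\right)^{2}\right) = 0 \left(11 - \left(1 - 5 + 2\right)^{2}\right) = 0 \left(11 - \left(-2\right)^{2}\right) = 0 \left(11 - 4\right) = 0 \cdot 7 = 0$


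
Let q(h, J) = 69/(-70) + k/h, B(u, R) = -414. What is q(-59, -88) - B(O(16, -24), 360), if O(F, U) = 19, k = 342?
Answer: 1681809/4130 ≈ 407.22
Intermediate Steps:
q(h, J) = -69/70 + 342/h (q(h, J) = 69/(-70) + 342/h = 69*(-1/70) + 342/h = -69/70 + 342/h)
q(-59, -88) - B(O(16, -24), 360) = (-69/70 + 342/(-59)) - 1*(-414) = (-69/70 + 342*(-1/59)) + 414 = (-69/70 - 342/59) + 414 = -28011/4130 + 414 = 1681809/4130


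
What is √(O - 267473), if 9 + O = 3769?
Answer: I*√263713 ≈ 513.53*I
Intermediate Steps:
O = 3760 (O = -9 + 3769 = 3760)
√(O - 267473) = √(3760 - 267473) = √(-263713) = I*√263713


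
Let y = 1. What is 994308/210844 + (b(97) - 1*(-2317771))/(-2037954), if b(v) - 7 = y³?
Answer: 128138680863/35807531098 ≈ 3.5785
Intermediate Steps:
b(v) = 8 (b(v) = 7 + 1³ = 7 + 1 = 8)
994308/210844 + (b(97) - 1*(-2317771))/(-2037954) = 994308/210844 + (8 - 1*(-2317771))/(-2037954) = 994308*(1/210844) + (8 + 2317771)*(-1/2037954) = 248577/52711 + 2317779*(-1/2037954) = 248577/52711 - 772593/679318 = 128138680863/35807531098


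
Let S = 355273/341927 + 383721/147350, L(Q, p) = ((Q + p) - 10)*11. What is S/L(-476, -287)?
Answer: -183554046917/428406168155350 ≈ -0.00042846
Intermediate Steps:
L(Q, p) = -110 + 11*Q + 11*p (L(Q, p) = (-10 + Q + p)*11 = -110 + 11*Q + 11*p)
S = 183554046917/50382943450 (S = 355273*(1/341927) + 383721*(1/147350) = 355273/341927 + 383721/147350 = 183554046917/50382943450 ≈ 3.6432)
S/L(-476, -287) = 183554046917/(50382943450*(-110 + 11*(-476) + 11*(-287))) = 183554046917/(50382943450*(-110 - 5236 - 3157)) = (183554046917/50382943450)/(-8503) = (183554046917/50382943450)*(-1/8503) = -183554046917/428406168155350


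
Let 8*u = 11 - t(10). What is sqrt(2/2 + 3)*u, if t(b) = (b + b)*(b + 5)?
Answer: -289/4 ≈ -72.250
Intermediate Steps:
t(b) = 2*b*(5 + b) (t(b) = (2*b)*(5 + b) = 2*b*(5 + b))
u = -289/8 (u = (11 - 2*10*(5 + 10))/8 = (11 - 2*10*15)/8 = (11 - 1*300)/8 = (11 - 300)/8 = (1/8)*(-289) = -289/8 ≈ -36.125)
sqrt(2/2 + 3)*u = sqrt(2/2 + 3)*(-289/8) = sqrt(2*(1/2) + 3)*(-289/8) = sqrt(1 + 3)*(-289/8) = sqrt(4)*(-289/8) = 2*(-289/8) = -289/4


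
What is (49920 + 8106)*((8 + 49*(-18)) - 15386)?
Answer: -943502760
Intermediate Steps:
(49920 + 8106)*((8 + 49*(-18)) - 15386) = 58026*((8 - 882) - 15386) = 58026*(-874 - 15386) = 58026*(-16260) = -943502760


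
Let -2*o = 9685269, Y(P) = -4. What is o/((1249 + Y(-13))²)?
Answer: -1076141/344450 ≈ -3.1242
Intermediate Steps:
o = -9685269/2 (o = -½*9685269 = -9685269/2 ≈ -4.8426e+6)
o/((1249 + Y(-13))²) = -9685269/(2*(1249 - 4)²) = -9685269/(2*(1245²)) = -9685269/2/1550025 = -9685269/2*1/1550025 = -1076141/344450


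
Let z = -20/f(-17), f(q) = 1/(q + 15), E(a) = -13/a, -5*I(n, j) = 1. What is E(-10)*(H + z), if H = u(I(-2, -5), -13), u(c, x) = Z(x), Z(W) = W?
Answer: 351/10 ≈ 35.100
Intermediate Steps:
I(n, j) = -1/5 (I(n, j) = -1/5*1 = -1/5)
u(c, x) = x
f(q) = 1/(15 + q)
H = -13
z = 40 (z = -20/(1/(15 - 17)) = -20/(1/(-2)) = -20/(-1/2) = -20*(-2) = 40)
E(-10)*(H + z) = (-13/(-10))*(-13 + 40) = -13*(-1/10)*27 = (13/10)*27 = 351/10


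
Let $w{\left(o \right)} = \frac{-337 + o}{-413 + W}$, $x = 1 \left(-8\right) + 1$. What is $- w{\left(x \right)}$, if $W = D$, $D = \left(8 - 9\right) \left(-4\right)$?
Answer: $- \frac{344}{409} \approx -0.84108$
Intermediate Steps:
$D = 4$ ($D = \left(-1\right) \left(-4\right) = 4$)
$W = 4$
$x = -7$ ($x = -8 + 1 = -7$)
$w{\left(o \right)} = \frac{337}{409} - \frac{o}{409}$ ($w{\left(o \right)} = \frac{-337 + o}{-413 + 4} = \frac{-337 + o}{-409} = \left(-337 + o\right) \left(- \frac{1}{409}\right) = \frac{337}{409} - \frac{o}{409}$)
$- w{\left(x \right)} = - (\frac{337}{409} - - \frac{7}{409}) = - (\frac{337}{409} + \frac{7}{409}) = \left(-1\right) \frac{344}{409} = - \frac{344}{409}$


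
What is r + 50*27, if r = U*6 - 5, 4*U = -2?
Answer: 1342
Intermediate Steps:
U = -½ (U = (¼)*(-2) = -½ ≈ -0.50000)
r = -8 (r = -½*6 - 5 = -3 - 5 = -8)
r + 50*27 = -8 + 50*27 = -8 + 1350 = 1342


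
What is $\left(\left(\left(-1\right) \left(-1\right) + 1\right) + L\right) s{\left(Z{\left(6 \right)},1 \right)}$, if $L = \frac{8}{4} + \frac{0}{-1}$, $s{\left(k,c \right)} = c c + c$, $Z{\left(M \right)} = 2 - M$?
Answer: $8$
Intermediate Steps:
$s{\left(k,c \right)} = c + c^{2}$ ($s{\left(k,c \right)} = c^{2} + c = c + c^{2}$)
$L = 2$ ($L = 8 \cdot \frac{1}{4} + 0 \left(-1\right) = 2 + 0 = 2$)
$\left(\left(\left(-1\right) \left(-1\right) + 1\right) + L\right) s{\left(Z{\left(6 \right)},1 \right)} = \left(\left(\left(-1\right) \left(-1\right) + 1\right) + 2\right) 1 \left(1 + 1\right) = \left(\left(1 + 1\right) + 2\right) 1 \cdot 2 = \left(2 + 2\right) 2 = 4 \cdot 2 = 8$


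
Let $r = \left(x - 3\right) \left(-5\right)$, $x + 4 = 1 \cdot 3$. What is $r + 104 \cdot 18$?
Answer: $1892$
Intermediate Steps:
$x = -1$ ($x = -4 + 1 \cdot 3 = -4 + 3 = -1$)
$r = 20$ ($r = \left(-1 - 3\right) \left(-5\right) = \left(-4\right) \left(-5\right) = 20$)
$r + 104 \cdot 18 = 20 + 104 \cdot 18 = 20 + 1872 = 1892$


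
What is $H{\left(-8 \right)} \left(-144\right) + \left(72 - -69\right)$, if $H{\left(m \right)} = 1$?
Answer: $-3$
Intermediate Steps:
$H{\left(-8 \right)} \left(-144\right) + \left(72 - -69\right) = 1 \left(-144\right) + \left(72 - -69\right) = -144 + \left(72 + 69\right) = -144 + 141 = -3$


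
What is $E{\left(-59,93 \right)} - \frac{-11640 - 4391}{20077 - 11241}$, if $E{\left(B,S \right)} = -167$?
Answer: $- \frac{1459581}{8836} \approx -165.19$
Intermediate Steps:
$E{\left(-59,93 \right)} - \frac{-11640 - 4391}{20077 - 11241} = -167 - \frac{-11640 - 4391}{20077 - 11241} = -167 - - \frac{16031}{8836} = -167 + \frac{16031}{8836} = - \frac{1459581}{8836}$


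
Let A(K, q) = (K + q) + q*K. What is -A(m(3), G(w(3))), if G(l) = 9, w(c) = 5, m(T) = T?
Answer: -39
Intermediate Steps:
A(K, q) = K + q + K*q (A(K, q) = (K + q) + K*q = K + q + K*q)
-A(m(3), G(w(3))) = -(3 + 9 + 3*9) = -(3 + 9 + 27) = -1*39 = -39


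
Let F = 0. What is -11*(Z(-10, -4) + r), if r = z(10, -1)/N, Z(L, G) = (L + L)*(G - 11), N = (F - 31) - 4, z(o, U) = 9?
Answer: -115401/35 ≈ -3297.2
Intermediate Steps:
N = -35 (N = (0 - 31) - 4 = -31 - 4 = -35)
Z(L, G) = 2*L*(-11 + G) (Z(L, G) = (2*L)*(-11 + G) = 2*L*(-11 + G))
r = -9/35 (r = 9/(-35) = 9*(-1/35) = -9/35 ≈ -0.25714)
-11*(Z(-10, -4) + r) = -11*(2*(-10)*(-11 - 4) - 9/35) = -11*(2*(-10)*(-15) - 9/35) = -11*(300 - 9/35) = -11*10491/35 = -115401/35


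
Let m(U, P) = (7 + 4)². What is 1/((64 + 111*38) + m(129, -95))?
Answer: 1/4403 ≈ 0.00022712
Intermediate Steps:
m(U, P) = 121 (m(U, P) = 11² = 121)
1/((64 + 111*38) + m(129, -95)) = 1/((64 + 111*38) + 121) = 1/((64 + 4218) + 121) = 1/(4282 + 121) = 1/4403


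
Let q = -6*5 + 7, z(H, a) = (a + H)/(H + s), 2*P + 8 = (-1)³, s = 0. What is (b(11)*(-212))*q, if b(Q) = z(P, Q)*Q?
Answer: -697268/9 ≈ -77474.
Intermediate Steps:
P = -9/2 (P = -4 + (½)*(-1)³ = -4 + (½)*(-1) = -4 - ½ = -9/2 ≈ -4.5000)
z(H, a) = (H + a)/H (z(H, a) = (a + H)/(H + 0) = (H + a)/H)
b(Q) = Q*(1 - 2*Q/9) (b(Q) = ((-9/2 + Q)/(-9/2))*Q = (-2*(-9/2 + Q)/9)*Q = (1 - 2*Q/9)*Q = Q*(1 - 2*Q/9))
q = -23 (q = -30 + 7 = -23)
(b(11)*(-212))*q = (((⅑)*11*(9 - 2*11))*(-212))*(-23) = (((⅑)*11*(9 - 22))*(-212))*(-23) = (((⅑)*11*(-13))*(-212))*(-23) = -143/9*(-212)*(-23) = (30316/9)*(-23) = -697268/9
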